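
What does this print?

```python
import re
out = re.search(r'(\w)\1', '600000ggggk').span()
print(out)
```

A backreference is literal: `\1` must see the identical characters the first group matched.
Unlike `match`, `search` isn't anchored — it looks for the pattern anywhere in the string.
The match spans [1:3] → '00'.
Captured: group 1 = '0'.

(1, 3)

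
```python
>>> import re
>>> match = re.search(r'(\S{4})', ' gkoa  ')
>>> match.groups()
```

The pattern matches exactly 4 of a non-whitespace character (captured).
`re.search` scans for the first position where the pattern succeeds.
The match spans [1:5] → 'gkoa'.
Captured: group 1 = 'gkoa'.

('gkoa',)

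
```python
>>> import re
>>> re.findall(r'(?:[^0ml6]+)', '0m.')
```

The pattern matches one or more of any character except [0ml6] (non-capturing group).
Matches: at [2:3] → '.'.
No capturing groups, so `findall` returns the 1 full match string.

['.']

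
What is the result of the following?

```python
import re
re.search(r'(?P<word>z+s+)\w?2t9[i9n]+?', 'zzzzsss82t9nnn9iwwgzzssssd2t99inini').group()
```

'zzzzsss82t9n'

The match spans [0:12] → 'zzzzsss82t9n'.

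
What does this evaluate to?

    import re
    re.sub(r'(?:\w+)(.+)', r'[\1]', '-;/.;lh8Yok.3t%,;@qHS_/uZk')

'-;/.;[.3t%,;@qHS_/uZk]'

Pattern: one or more of a word character (non-capturing group); then one or more of any character (captured).
Matches: at [5:26] → 'lh8Yok.3t%,;@qHS_/uZk'.
`\1` in the replacement pulls in group 1's text for each match.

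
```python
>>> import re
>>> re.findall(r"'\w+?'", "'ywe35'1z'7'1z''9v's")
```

Since nothing is captured, `findall` lists the 3 matched substrings directly.

["'ywe35'", "'7'", "'9v'"]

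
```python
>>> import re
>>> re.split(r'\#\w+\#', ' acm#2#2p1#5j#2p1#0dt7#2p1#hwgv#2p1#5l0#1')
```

[' acm', '2p1', '2p1', '2p1', '2p1', '1']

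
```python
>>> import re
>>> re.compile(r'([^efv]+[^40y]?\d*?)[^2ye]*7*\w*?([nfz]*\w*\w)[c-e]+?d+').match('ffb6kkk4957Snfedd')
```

None

With `match`, the pattern is implicitly anchored at the beginning.
Here the pattern fails at index 0, so the call returns None.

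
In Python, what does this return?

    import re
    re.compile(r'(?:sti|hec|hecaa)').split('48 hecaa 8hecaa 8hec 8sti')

Alternation isn't longest-match — the leftmost alternative that fits at this position is chosen.
Matches to split on: at [3:6] → 'hec'; at [10:13] → 'hec'; at [17:20] → 'hec'; at [22:25] → 'sti'.
Each match becomes a cut point; 5 segments remain.

['48 ', 'aa 8', 'aa 8', ' 8', '']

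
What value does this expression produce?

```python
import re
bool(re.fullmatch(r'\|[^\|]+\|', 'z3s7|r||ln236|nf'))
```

False

`re.fullmatch` requires the pattern to consume the entire string.
Here the string isn't matched end-to-end, so the call returns None, and `bool(None)` is False.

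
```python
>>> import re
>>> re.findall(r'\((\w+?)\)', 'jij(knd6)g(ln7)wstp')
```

One capturing group, so `findall` returns just the captured substring from each match — 2 in all.

['knd6', 'ln7']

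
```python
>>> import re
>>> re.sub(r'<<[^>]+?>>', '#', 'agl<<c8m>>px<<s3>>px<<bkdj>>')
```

'agl#px#px#'

Matches: at [3:10] → '<<c8m>>'; at [12:18] → '<<s3>>'; at [20:28] → '<<bkdj>>'.
Each match is replaced by '#'.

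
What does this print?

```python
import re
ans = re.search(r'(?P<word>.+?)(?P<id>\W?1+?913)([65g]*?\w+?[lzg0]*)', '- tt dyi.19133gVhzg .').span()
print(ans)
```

(0, 15)

A non-greedy quantifier consumes as few characters as it can — just enough that the remainder of the pattern still matches from where it stops; whatever follows it matches normally.
The match spans [0:15] → '- tt dyi.19133g'.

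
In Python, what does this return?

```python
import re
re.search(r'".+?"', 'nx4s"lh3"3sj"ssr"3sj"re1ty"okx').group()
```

'"lh3"'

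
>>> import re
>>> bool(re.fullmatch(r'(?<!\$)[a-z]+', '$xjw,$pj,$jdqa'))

False

The negative lookahead/lookbehind blocks any match where the forbidden context is present.
`re.fullmatch` requires the pattern to consume the entire string.
Here there's no way to consume every character, so the call returns None, and `bool(None)` is False.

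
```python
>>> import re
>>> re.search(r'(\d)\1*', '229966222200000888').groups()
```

('2',)

The match spans [0:2] → '22'.
Captured: group 1 = '2'.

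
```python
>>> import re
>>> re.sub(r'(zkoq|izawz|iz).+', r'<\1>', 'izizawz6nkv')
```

'<iz>'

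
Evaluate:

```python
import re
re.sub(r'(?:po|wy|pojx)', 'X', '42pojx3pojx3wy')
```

'42Xjx3Xjx3X'

Alternation isn't longest-match — the leftmost alternative that fits at this position is chosen.
Each match is replaced by 'X'.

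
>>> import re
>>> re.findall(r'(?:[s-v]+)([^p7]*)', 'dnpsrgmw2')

['rgmw2']

This matches one or more of a character in [s-v] (non-capturing group); then zero or more of any character except [p7] (captured).
Matches: at [3:9] match 'srgmw2', group 1 = 'rgmw2'.
One capturing group, so `findall` returns just the captured substring from the one match — 1 in all.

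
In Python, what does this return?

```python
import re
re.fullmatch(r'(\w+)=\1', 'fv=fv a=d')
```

The backreference `\1` re-matches whatever the first group consumed, character for character.
`re.fullmatch` requires the pattern to consume the entire string.
Here the pattern can't cover the whole string, so the call returns None.

None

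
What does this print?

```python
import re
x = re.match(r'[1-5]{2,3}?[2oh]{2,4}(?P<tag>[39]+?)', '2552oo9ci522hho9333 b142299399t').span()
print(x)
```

Pattern: 2 to 3 of a character in [1-5] (lazy), then 2 to 4 of one of [2oh]; then one or more of one of [39] (lazy) (captured as 'tag').
`re.match` only tries the pattern at the start of the string.
The match spans [0:7] → '2552oo9'.
Captured: group 1 = '9'.

(0, 7)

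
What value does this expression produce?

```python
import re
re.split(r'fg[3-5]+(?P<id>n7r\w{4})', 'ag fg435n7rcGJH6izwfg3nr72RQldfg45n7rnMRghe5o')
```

['ag ', 'n7rcGJH', '6izwfg3nr72RQld', 'n7rnMRg', 'he5o']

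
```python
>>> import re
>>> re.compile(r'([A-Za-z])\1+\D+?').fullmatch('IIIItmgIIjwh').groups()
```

('I',)

After group 1 captures some text, `\1` only succeeds where that same text appears again.
`re.fullmatch` requires the pattern to consume the entire string.
The match spans [0:12] → 'IIIItmgIIjwh'.
Captured: group 1 = 'I'.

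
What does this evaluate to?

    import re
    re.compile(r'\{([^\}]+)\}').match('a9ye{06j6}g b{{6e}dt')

None

With `match`, the pattern is implicitly anchored at the beginning.
Here the string doesn't start with a match, so the call returns None.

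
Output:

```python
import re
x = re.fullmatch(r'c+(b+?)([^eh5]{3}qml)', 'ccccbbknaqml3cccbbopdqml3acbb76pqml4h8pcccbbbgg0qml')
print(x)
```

None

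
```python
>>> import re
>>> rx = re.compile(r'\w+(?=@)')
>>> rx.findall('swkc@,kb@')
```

['swkc', 'kb']

Because the assertion is zero-width, the text it checks is not consumed and won't appear in the result.
Scanning left to right: at [0:4] → 'swkc'; at [6:8] → 'kb'.
Since nothing is captured, `findall` lists the 2 matched substrings directly.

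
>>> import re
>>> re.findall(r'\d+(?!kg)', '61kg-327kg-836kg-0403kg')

['6', '32', '83', '040']

The negative lookaround is zero-width — it rules out positions where the adjacent text would match, without consuming anything.
Matches: at [0:1] → '6'; at [5:7] → '32'; at [11:13] → '83'; at [17:20] → '040'.
With no groups in the pattern, `findall` gives back each whole match — 4 here.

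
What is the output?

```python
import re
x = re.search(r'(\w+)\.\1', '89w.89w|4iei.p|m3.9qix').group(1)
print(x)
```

89w

The backreference `\1` re-matches whatever the first group consumed, character for character.
Unlike `match`, `search` isn't anchored — it looks for the pattern anywhere in the string.
The match spans [0:7] → '89w.89w'.
Captured: group 1 = '89w'.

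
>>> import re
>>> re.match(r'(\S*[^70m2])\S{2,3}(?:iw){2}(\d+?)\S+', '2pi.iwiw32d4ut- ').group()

Pattern: zero or more of a non-whitespace character, then any character except [70m2] (captured); then 2 to 3 of a non-whitespace character, then the literal 'iw' repeated 2 times; then one or more of a digit (lazy) (captured); then one or more of a non-whitespace character.
`re.match` only tries the pattern at the start of the string.
The match spans [0:15] → '2pi.iwiw32d4ut-'.
Captured: group 1 = '2p', group 2 = '3'.

'2pi.iwiw32d4ut-'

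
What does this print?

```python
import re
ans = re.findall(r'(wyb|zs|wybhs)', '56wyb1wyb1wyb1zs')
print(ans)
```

Matches: at [2:5] match 'wyb', group 1 = 'wyb'; at [6:9] match 'wyb', group 1 = 'wyb'; at [10:13] match 'wyb', group 1 = 'wyb'; at [14:16] match 'zs', group 1 = 'zs'.
With a single group, `findall` returns only what that group captured — 4 items.

['wyb', 'wyb', 'wyb', 'zs']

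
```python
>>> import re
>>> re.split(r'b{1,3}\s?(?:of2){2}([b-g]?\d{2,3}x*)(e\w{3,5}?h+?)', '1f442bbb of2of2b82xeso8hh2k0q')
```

Pattern: 1 to 3 of the literal 'b', then optionally whitespace, then the literal 'of2' repeated 2 times; then optionally a character in [b-g], then 2 to 3 of a digit, then zero or more of the literal 'x' (captured); then the literal 'e', then 3 to 5 of a word character (lazy), then one or more of the literal 'h' (lazy) (captured).
Matches to split on: at [5:24] → 'bbb of2of2b82xeso8h'.
Because the pattern has a capturing group, `split` also inserts each captured text between the pieces.

['1f442', 'b82x', 'eso8h', 'h2k0q']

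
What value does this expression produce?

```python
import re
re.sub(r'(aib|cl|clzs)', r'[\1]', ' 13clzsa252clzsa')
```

`|` is ordered: at each position the engine commits to the first alternative that works.
The replacement refers to a captured group, so each match is rewritten using its own captured text.

' 13[cl]zsa252[cl]zsa'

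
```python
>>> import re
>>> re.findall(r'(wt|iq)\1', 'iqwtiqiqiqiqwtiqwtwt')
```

`\1` has to match the exact text group 1 already captured.
Scanning left to right: at [4:8] match 'iqiq', group 1 = 'iq'; at [8:12] match 'iqiq', group 1 = 'iq'; at [16:20] match 'wtwt', group 1 = 'wt'.
One capturing group, so `findall` returns just the captured substring from each match — 3 in all.

['iq', 'iq', 'wt']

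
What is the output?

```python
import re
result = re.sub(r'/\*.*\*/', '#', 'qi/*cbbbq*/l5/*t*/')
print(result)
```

qi#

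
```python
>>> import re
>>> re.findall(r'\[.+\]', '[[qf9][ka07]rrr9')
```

['[[qf9][ka07]']

Scanning left to right: at [0:12] → '[[qf9][ka07]'.
Since nothing is captured, `findall` lists the 1 matched substring directly.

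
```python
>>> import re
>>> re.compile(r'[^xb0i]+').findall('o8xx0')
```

This matches one or more of any character except [xb0i].
Walking the string: at [0:2] → 'o8'.
`findall` yields the raw match text (1 of them) because the pattern has no groups.

['o8']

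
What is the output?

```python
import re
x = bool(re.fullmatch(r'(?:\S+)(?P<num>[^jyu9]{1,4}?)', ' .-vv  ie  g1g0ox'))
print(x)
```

For `fullmatch`, every character of the input must be accounted for by the pattern.
Here there's no way to consume every character, so the call returns None, and `bool(None)` is False.

False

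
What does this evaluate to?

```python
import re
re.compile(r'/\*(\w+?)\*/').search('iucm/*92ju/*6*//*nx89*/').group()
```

'/*6*/'

`re.search` scans for the first position where the pattern succeeds.
The match spans [10:15] → '/*6*/'.
Captured: group 1 = '6'.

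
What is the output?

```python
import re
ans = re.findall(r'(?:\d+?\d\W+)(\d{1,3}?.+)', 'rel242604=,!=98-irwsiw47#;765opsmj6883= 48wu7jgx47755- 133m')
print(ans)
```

This matches one or more of a digit (lazy), then a digit, then one or more of a non-word character (non-capturing group); then 1 to 3 of a digit (lazy), then one or more of any character (captured).
Walking the string: at [3:59] match '242604=,!=98-irwsiw47#;765opsmj6883= 48wu7jgx47755- 133m', group 1 = '98-irwsiw47#;765opsmj6883= 48wu7jgx47755- 133m'.
One capturing group, so `findall` returns just the captured substring from the one match — 1 in all.

['98-irwsiw47#;765opsmj6883= 48wu7jgx47755- 133m']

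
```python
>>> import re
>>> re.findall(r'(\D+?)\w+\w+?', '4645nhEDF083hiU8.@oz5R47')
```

['n', '.@']

Because the quantifier is non-greedy, it stops expanding at the earliest point where the rest of the pattern can succeed.
With a single group, `findall` returns only what that group captured — 2 items.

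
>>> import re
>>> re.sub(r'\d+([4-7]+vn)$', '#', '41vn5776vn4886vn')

'41vn5776vn#'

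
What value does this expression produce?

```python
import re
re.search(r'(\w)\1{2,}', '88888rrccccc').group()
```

'88888'

`\1` has to match the exact text group 1 already captured.
`re.search` tries every starting position until one works.
The match spans [0:5] → '88888'.
Captured: group 1 = '8'.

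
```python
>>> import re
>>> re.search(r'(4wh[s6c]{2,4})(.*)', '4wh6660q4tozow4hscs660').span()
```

The pattern matches the literal '4wh', then 2 to 4 of one of [s6c] (captured); then zero or more of any character (captured).
`re.search` scans for the first position where the pattern succeeds.
The match spans [0:22] → '4wh6660q4tozow4hscs660'.
Captured: group 1 = '4wh666', group 2 = '0q4tozow4hscs660'.

(0, 22)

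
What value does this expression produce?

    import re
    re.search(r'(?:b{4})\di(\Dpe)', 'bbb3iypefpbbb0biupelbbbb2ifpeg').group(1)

'fpe'

The match spans [20:29] → 'bbbb2ifpe'.
Captured: group 1 = 'fpe'.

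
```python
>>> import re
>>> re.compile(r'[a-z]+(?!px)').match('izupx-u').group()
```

'izupx'

`re.match` won't scan ahead — the pattern has to work from the very first character.
The match spans [0:5] → 'izupx'.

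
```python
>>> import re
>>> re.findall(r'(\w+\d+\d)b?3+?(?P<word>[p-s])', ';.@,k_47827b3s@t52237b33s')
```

[('k_47827', 's'), ('t52237', 's')]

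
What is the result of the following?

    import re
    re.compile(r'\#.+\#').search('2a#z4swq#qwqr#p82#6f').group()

'#z4swq#qwqr#p82#'

`search` walks the string left to right and returns the first match it finds.
The match spans [2:18] → '#z4swq#qwqr#p82#'.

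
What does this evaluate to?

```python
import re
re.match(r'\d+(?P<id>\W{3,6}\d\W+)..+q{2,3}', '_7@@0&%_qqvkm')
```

None

`re.match` only tries the pattern at the start of the string.
Here the pattern fails at index 0, so the call returns None.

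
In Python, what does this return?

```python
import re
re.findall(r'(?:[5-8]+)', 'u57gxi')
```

['57']

With no groups in the pattern, `findall` gives back each whole match — 1 here.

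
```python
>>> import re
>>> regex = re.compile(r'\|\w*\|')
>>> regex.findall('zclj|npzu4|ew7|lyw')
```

['|npzu4|']

With no groups in the pattern, `findall` gives back each whole match — 1 here.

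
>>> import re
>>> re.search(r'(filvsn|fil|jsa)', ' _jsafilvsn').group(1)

'jsa'

The match spans [2:5] → 'jsa'.
Captured: group 1 = 'jsa'.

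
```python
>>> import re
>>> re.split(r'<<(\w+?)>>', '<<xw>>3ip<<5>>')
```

['', 'xw', '3ip', '5', '']

Because the pattern has a capturing group, `split` also inserts each captured text between the pieces.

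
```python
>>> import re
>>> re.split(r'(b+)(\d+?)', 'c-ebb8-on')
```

The pattern matches one or more of a literal 'b' (captured); then one or more of a digit (lazy) (captured).
Matches to split on: at [3:6] → 'bb8'.
The group in the pattern means `split` returns the separators' captures alongside the pieces.

['c-e', 'bb', '8', '-on']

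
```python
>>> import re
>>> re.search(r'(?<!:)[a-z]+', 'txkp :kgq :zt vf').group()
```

'txkp'

A negative assertion filters positions out without eating any characters.
`re.search` tries every starting position until one works.
The match spans [0:4] → 'txkp'.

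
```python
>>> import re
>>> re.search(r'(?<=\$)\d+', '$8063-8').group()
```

The `(?=…)`/`(?<=…)` assertion just peeks at neighbouring text; it doesn't advance the match position.
The match spans [1:5] → '8063'.

'8063'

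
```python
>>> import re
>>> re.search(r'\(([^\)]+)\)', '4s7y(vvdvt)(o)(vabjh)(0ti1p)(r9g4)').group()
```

'(vvdvt)'

`re.search` scans for the first position where the pattern succeeds.
The match spans [4:11] → '(vvdvt)'.
Captured: group 1 = 'vvdvt'.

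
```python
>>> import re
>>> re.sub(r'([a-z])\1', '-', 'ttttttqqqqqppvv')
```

A backreference is literal: `\1` must see the identical characters the first group matched.
Matches: at [0:2] → 'tt'; at [2:4] → 'tt'; at [4:6] → 'tt'; at [6:8] → 'qq'; at [8:10] → 'qq'; ….
Each match is replaced by '-'.

'-----q--'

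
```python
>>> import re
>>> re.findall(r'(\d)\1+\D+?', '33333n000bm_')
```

['3', '0']

`\1` is not a pattern — it's the concrete string captured by group 1, re-applied verbatim.
One capturing group, so `findall` returns just the captured substring from each match — 2 in all.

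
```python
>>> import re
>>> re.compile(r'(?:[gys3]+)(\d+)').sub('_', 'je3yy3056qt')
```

Pattern: one or more of one of [gys3] (non-capturing group); then one or more of a digit (captured).
Matches: at [2:9] → '3yy3056'.
`sub` substitutes '_' at each match site.

'je_qt'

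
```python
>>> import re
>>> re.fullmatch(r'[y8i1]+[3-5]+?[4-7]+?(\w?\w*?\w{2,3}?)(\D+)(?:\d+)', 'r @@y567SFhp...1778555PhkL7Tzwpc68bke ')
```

None

`fullmatch` succeeds only if the pattern covers the string from start to end.
Here the string isn't matched end-to-end, so the call returns None.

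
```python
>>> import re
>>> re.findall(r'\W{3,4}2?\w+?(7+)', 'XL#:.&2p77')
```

The pattern matches 3 to 4 of a non-word character; then optionally a literal '2', then one or more of a word character (lazy); then one or more of a literal '7' (captured).
Lazy quantifiers expand one character at a time until the remainder of the pattern can match.
Matches: at [2:10] match '#:.&2p77', group 1 = '77'.
One capturing group, so `findall` returns just the captured substring from the one match — 1 in all.

['77']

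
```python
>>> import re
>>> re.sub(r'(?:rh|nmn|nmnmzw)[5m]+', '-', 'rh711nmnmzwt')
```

Every occurrence is swapped for '-'.

'rh711-zwt'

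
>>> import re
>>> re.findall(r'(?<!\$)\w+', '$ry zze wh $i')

['y', 'zze', 'wh']

`(?!…)`/`(?<!…)` only lets a position through if the neighbouring text does NOT match; no characters are consumed.
With no groups in the pattern, `findall` gives back each whole match — 3 here.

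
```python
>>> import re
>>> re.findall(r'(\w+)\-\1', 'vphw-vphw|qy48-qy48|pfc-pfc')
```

`\1` is not a pattern — it's the concrete string captured by group 1, re-applied verbatim.
One capturing group, so `findall` returns just the captured substring from each match — 3 in all.

['vphw', 'qy48', 'pfc']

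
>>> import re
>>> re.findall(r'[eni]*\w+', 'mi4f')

['mi4f']

Pattern: zero or more of one of [eni]; then one or more of a word character.
`findall` yields the raw match text (1 of them) because the pattern has no groups.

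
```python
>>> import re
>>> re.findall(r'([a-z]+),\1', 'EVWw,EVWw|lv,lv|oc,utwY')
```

A backreference is literal: `\1` must see the identical characters the first group matched.
Walking the string: at [10:15] match 'lv,lv', group 1 = 'lv'.
One capturing group, so `findall` returns just the captured substring from the one match — 1 in all.

['lv']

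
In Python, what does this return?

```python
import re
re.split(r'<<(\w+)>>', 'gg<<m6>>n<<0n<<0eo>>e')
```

Matches to split on: at [2:8] → '<<m6>>'; at [13:20] → '<<0eo>>'.
The group in the pattern means `split` returns the separators' captures alongside the pieces.

['gg', 'm6', 'n<<0n', '0eo', 'e']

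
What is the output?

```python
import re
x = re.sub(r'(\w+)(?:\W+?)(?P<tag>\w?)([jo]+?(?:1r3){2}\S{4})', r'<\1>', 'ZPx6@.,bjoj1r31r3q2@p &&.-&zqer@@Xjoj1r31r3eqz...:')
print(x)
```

<ZPx6> &&.-&<zqer>..:

This matches one or more of a word character (captured); then one or more of a non-word character (lazy) (non-capturing group); then optionally a word character (captured as 'tag'); then one or more of one of [jo] (lazy), then the literal '1r3' repeated 2 times, then exactly 4 of a non-whitespace character (captured).
Matches: at [0:21] → 'ZPx6@.,bjoj1r31r3q2@p'; at [27:47] → 'zqer@@Xjoj1r31r3eqz.'.
Each match is replaced using the text its own group 1 captured.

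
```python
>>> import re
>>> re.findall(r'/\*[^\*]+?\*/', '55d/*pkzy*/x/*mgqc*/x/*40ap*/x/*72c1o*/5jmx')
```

With no groups in the pattern, `findall` gives back each whole match — 4 here.

['/*pkzy*/', '/*mgqc*/', '/*40ap*/', '/*72c1o*/']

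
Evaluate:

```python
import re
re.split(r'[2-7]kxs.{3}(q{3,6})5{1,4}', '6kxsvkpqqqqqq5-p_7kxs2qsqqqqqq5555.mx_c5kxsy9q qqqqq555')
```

With a capturing group present, the delimiter's captured portion is kept in the result list.

['', 'qqqqqq', '-p_', 'qqqqqq', '.mx_c5kxsy9q qqqqq555']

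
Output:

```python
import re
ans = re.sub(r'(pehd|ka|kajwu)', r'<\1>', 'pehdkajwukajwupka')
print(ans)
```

<pehd><ka>jwu<ka>jwup<ka>

The regex engine tests alternatives in the order written; an earlier branch that matches wins even if a later one would match more.
The replacement refers to a captured group, so each match is rewritten using its own captured text.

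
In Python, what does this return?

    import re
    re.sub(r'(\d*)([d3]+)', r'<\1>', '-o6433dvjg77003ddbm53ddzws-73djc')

'-o<6433>vjg<77003>bm<53>zws-<73>jc'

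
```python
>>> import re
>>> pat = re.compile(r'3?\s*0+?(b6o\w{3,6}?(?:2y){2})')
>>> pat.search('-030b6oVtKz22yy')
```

The pattern matches optionally a literal '3', then zero or more of whitespace, then one or more of the literal '0' (lazy); then the literal 'b6o', then 3 to 6 of a word character (lazy), then the literal '2y' repeated 2 times (captured).
Unlike `match`, `search` isn't anchored — it looks for the pattern anywhere in the string.
Here the pattern never matches, so the call returns None.

None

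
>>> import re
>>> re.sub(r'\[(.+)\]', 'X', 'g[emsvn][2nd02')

'gX[2nd02'

Every occurrence is swapped for 'X'.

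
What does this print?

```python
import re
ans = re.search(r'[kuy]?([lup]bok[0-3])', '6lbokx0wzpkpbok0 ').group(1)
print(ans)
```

The match spans [10:16] → 'kpbok0'.
Captured: group 1 = 'pbok0'.

pbok0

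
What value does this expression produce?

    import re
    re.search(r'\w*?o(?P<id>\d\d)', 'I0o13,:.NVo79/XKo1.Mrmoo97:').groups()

The match spans [0:5] → 'I0o13'.
Captured: group 1 = '13'.

('13',)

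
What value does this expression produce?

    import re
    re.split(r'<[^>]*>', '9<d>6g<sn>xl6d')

['9', '6g', 'xl6d']

The string is cut at each match, leaving 3 pieces.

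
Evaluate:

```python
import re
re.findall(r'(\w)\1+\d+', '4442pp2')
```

A backreference is literal: `\1` must see the identical characters the first group matched.
Scanning left to right: at [0:4] match '4442', group 1 = '4'; at [4:7] match 'pp2', group 1 = 'p'.
With a single group, `findall` returns only what that group captured — 2 items.

['4', 'p']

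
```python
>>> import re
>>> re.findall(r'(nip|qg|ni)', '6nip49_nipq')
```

Alternation tries branches left to right and keeps the first one that lets the overall match succeed at that position.
Because there's exactly one group, `findall` drops the full match and keeps group 1 from each hit.

['nip', 'nip']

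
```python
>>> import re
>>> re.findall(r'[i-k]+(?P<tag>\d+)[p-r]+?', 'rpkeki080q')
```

['080']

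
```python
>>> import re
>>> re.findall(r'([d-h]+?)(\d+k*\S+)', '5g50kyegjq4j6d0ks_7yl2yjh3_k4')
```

[('g', '50kyegjq4j6d0ks_7yl2yjh3_k4')]

Pattern: one or more of a character in [d-h] (lazy) (captured); then one or more of a digit, then zero or more of the literal 'k', then one or more of a non-whitespace character (captured).
Matches: at [1:29] match 'g50kyegjq4j6d0ks_7yl2yjh3_k4', groups = ('g', '50kyegjq4j6d0ks_7yl2yjh3_k4').
2 groups means the one result is a tuple of 2 captured strings — 1 here.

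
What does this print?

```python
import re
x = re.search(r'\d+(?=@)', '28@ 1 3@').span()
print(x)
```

The lookaround is zero-width — it requires the adjacent text to match without consuming it, so the asserted text isn't part of the match.
The match spans [0:2] → '28'.

(0, 2)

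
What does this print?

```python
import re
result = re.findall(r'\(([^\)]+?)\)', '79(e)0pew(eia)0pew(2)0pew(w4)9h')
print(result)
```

['e', 'eia', '2', 'w4']

With a single group, `findall` returns only what that group captured — 4 items.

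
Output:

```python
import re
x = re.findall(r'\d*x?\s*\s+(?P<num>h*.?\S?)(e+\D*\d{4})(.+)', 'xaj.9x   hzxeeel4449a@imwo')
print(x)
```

This matches zero or more of a digit, then optionally a literal 'x', then zero or more of whitespace; then one or more of whitespace; then zero or more of the literal 'h', then optionally any character, then optionally a non-whitespace character (captured as 'num'); then one or more of the literal 'e', then zero or more of a non-digit, then exactly 4 of a digit (captured); then one or more of any character (captured).
Scanning left to right: at [4:26] match '9x   hzxeeel4449a@imwo', groups = ('hzx', 'eeel4449', 'a@imwo').
With 3 capturing groups, `findall` returns a 3-tuple per match.

[('hzx', 'eeel4449', 'a@imwo')]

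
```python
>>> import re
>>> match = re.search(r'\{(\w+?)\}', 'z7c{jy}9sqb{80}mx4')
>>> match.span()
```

Unlike `match`, `search` isn't anchored — it looks for the pattern anywhere in the string.
The match spans [3:7] → '{jy}'.
Captured: group 1 = 'jy'.

(3, 7)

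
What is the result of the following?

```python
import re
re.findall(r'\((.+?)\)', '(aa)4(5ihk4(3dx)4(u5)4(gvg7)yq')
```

['aa', '5ihk4(3dx', 'u5', 'gvg7']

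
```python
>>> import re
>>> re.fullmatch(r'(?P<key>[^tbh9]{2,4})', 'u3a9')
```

None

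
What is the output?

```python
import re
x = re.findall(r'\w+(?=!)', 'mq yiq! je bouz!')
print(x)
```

The positive lookaround only admits positions where the adjacent text matches; those characters stay outside the span.
No capturing groups, so `findall` returns the 2 full match strings.

['yiq', 'bouz']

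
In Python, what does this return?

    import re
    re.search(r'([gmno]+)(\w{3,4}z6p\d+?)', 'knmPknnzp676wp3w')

Pattern: one or more of one of [gmno] (captured); then 3 to 4 of a word character, then the literal 'z6p', then one or more of a digit (lazy) (captured).
`re.search` scans for the first position where the pattern succeeds.
Here no position works, so the call returns None.

None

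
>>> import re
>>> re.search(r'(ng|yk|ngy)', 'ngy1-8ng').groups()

('ng',)

The match spans [0:2] → 'ng'.
Captured: group 1 = 'ng'.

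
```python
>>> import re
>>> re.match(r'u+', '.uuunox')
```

With `match`, the pattern is implicitly anchored at the beginning.
Here position 0 doesn't satisfy it, so the call returns None.

None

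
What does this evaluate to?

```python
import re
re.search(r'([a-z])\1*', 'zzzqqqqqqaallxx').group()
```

'zzz'

A backreference is literal: `\1` must see the identical characters the first group matched.
`re.search` tries every starting position until one works.
The match spans [0:3] → 'zzz'.
Captured: group 1 = 'z'.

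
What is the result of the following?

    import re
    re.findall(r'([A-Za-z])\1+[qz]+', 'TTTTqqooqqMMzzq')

['T', 'o', 'M']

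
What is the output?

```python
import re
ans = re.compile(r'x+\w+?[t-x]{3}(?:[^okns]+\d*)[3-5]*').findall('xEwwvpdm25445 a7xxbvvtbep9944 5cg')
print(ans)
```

The pattern matches one or more of a literal 'x', then one or more of a word character (lazy), then exactly 3 of a character in [t-x]; then one or more of any character except [okns], then zero or more of a digit (non-capturing group); then zero or more of a character in [3-5].
Scanning left to right: at [0:33] → 'xEwwvpdm25445 a7xxbvvtbep9944 5cg'.
With no groups in the pattern, `findall` gives back each whole match — 1 here.

['xEwwvpdm25445 a7xxbvvtbep9944 5cg']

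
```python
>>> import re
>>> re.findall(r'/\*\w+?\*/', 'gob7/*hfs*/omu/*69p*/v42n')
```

['/*hfs*/', '/*69p*/']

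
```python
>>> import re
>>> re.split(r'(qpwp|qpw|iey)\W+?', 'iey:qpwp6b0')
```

['', 'iey', 'qpwp6b0']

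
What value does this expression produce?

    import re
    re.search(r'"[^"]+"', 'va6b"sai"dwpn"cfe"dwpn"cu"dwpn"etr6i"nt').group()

'"sai"'

The match spans [4:9] → '"sai"'.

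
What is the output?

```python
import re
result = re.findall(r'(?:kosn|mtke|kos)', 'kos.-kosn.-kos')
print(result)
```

['kos', 'kosn', 'kos']

Branches in `(...|...)` are attempted left-to-right; the first branch that allows the whole pattern to succeed is taken.
Matches: at [0:3] → 'kos'; at [5:9] → 'kosn'; at [11:14] → 'kos'.
`findall` yields the raw match text (3 of them) because the pattern has no groups.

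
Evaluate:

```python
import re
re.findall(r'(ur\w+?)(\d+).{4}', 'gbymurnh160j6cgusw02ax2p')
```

[('urnh', '160')]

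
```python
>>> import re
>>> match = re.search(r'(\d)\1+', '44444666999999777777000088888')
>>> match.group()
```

'44444'

The backreference `\1` re-matches whatever the first group consumed, character for character.
`re.search` scans for the first position where the pattern succeeds.
The match spans [0:5] → '44444'.
Captured: group 1 = '4'.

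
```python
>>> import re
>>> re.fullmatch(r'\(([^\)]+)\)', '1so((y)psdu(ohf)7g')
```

`re.fullmatch` requires the pattern to consume the entire string.
Here there's no way to consume every character, so the call returns None.

None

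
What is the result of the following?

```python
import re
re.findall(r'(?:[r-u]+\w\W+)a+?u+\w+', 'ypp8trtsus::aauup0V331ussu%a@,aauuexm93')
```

['trtsus::aauup0V331ussu']

This matches one or more of a character in [r-u], then a word character, then one or more of a non-word character (non-capturing group); then one or more of a literal 'a' (lazy); then one or more of the literal 'u', then one or more of a word character.
Since nothing is captured, `findall` lists the 1 matched substring directly.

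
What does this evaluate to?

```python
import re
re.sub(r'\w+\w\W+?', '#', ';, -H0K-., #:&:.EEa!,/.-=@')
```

This matches one or more of a word character; then a word character, then one or more of a non-word character (lazy).
Because the quantifier is non-greedy, it stops expanding at the earliest point where the rest of the pattern can succeed.
Matches: at [4:8] → 'H0K-'; at [16:20] → 'EEa!'.
Each match is replaced by '#'.

';, -#., #:&:.#,/.-=@'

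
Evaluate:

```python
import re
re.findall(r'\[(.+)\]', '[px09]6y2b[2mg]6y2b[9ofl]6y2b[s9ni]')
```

Walking the string: at [0:35] match '[px09]6y2b[2mg]6y2b[9ofl]6y2b[s9ni]', group 1 = 'px09]6y2b[2mg]6y2b[9ofl]6y2b[s9ni'.
One capturing group, so `findall` returns just the captured substring from the one match — 1 in all.

['px09]6y2b[2mg]6y2b[9ofl]6y2b[s9ni']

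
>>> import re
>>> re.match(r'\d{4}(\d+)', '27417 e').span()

(0, 5)

`re.match` only tries the pattern at the start of the string.
The match spans [0:5] → '27417'.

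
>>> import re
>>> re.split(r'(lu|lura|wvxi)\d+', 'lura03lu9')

With a capturing group present, the delimiter's captured portion is kept in the result list.

['', 'lura', '', 'lu', '']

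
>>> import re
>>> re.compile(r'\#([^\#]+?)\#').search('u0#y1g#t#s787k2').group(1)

`re.search` scans for the first position where the pattern succeeds.
The match spans [2:7] → '#y1g#'.
Captured: group 1 = 'y1g'.

'y1g'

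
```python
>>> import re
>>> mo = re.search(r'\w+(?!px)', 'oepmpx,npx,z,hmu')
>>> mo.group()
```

'oepmpx'

The negative lookahead/lookbehind blocks any match where the forbidden context is present.
Unlike `match`, `search` isn't anchored — it looks for the pattern anywhere in the string.
The match spans [0:6] → 'oepmpx'.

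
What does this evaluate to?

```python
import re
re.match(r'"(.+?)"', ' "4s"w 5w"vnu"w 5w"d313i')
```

`re.match` only tries the pattern at the start of the string.
Here the pattern fails at index 0, so the call returns None.

None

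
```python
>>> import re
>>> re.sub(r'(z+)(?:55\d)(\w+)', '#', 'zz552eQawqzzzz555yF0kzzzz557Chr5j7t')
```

Pattern: one or more of a literal 'z' (captured); then the literal '55', then a digit (non-capturing group); then one or more of a word character (captured).
Matches: at [0:35] → 'zz552eQawqzzzz555yF0kzzzz557Chr5j7t'.
`sub` substitutes '#' at each match site.

'#'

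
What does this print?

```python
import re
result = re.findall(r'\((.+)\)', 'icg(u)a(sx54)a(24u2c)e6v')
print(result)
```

['u)a(sx54)a(24u2c']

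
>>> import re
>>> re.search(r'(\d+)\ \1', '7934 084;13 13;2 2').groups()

The match spans [9:14] → '13 13'.
Captured: group 1 = '13'.

('13',)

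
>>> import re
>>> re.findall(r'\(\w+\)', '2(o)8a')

Walking the string: at [1:4] → '(o)'.
With no groups in the pattern, `findall` gives back each whole match — 1 here.

['(o)']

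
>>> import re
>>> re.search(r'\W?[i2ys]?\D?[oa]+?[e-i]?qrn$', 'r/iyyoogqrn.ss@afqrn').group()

's@afqrn'

This matches optionally a non-word character, then optionally one of [i2ys], then optionally a non-digit; then one or more of one of [oa] (lazy), then optionally a character in [e-i], then the literal 'qrn'; then anchored at the end.
`search` walks the string left to right and returns the first match it finds.
The match spans [13:20] → 's@afqrn'.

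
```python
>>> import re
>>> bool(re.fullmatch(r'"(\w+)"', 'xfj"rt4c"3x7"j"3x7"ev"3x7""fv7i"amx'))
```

False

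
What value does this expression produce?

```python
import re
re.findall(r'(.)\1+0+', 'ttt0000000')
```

`\1` has to match the exact text group 1 already captured.
Scanning left to right: at [0:10] match 'ttt0000000', group 1 = 't'.
`findall` collects group 1 from the one match (1 total).

['t']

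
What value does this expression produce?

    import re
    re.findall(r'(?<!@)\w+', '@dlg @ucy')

['lg', 'cy']

Because the assertion is negative and zero-width, positions next to the forbidden text are skipped.
Matches: at [2:4] → 'lg'; at [7:9] → 'cy'.
Since nothing is captured, `findall` lists the 2 matched substrings directly.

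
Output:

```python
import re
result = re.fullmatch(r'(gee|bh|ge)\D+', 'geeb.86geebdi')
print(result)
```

None

`re.fullmatch` is like wrapping the pattern in `^…$` (in single-line mode).
Here the pattern can't cover the whole string, so the call returns None.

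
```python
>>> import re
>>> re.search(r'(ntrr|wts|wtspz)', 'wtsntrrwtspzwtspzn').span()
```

`search` walks the string left to right and returns the first match it finds.
The match spans [0:3] → 'wts'.
Captured: group 1 = 'wts'.

(0, 3)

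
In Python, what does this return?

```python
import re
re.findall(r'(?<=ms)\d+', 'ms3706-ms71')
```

The positive lookaround only admits positions where the adjacent text matches; those characters stay outside the span.
Matches: at [2:6] → '3706'; at [9:11] → '71'.
Since nothing is captured, `findall` lists the 2 matched substrings directly.

['3706', '71']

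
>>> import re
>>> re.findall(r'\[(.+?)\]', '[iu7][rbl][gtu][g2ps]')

['iu7', 'rbl', 'gtu', 'g2ps']

With the lazy modifier that quantifier settles for the fewest repetitions that let the rest of the pattern succeed (the atoms after it are unaffected and can still be greedy).
With a single group, `findall` returns only what that group captured — 4 items.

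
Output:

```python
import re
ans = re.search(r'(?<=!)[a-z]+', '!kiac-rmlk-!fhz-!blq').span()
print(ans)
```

(1, 5)

Lookahead/lookbehind check context without consuming it, so the matched span excludes the asserted characters.
The match spans [1:5] → 'kiac'.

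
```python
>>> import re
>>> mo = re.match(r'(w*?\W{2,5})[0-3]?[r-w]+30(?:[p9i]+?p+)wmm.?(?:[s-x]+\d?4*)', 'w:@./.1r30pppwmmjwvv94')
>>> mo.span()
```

(0, 22)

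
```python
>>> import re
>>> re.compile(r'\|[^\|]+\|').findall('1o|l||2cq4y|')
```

Scanning left to right: at [2:5] → '|l|'; at [5:12] → '|2cq4y|'.
Since nothing is captured, `findall` lists the 2 matched substrings directly.

['|l|', '|2cq4y|']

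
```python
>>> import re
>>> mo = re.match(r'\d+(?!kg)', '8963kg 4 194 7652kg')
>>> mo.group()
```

'896'

The negative lookaround is zero-width — it rules out positions where the adjacent text would match, without consuming anything.
With `match`, the pattern is implicitly anchored at the beginning.
The match spans [0:3] → '896'.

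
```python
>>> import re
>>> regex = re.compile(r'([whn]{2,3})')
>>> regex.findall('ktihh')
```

['hh']

Pattern: 2 to 3 of one of [whn] (captured).
Walking the string: at [3:5] match 'hh', group 1 = 'hh'.
Because there's exactly one group, `findall` drops the full match and keeps group 1 from the one hit.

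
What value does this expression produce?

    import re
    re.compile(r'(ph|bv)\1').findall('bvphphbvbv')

['ph', 'bv']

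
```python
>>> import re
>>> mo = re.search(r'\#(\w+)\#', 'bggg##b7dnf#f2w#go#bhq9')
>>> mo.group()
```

The match spans [5:12] → '#b7dnf#'.

'#b7dnf#'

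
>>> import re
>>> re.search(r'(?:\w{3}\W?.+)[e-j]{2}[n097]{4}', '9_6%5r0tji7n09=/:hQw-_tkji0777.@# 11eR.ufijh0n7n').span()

The pattern matches exactly 3 of a word character, then optionally a non-word character, then one or more of any character (non-capturing group); then exactly 2 of a character in [e-j], then exactly 4 of one of [n097].
The match spans [0:48] → '9_6%5r0tji7n09=/:hQw-_tkji0777.@# 11eR.ufijh0n7n'.

(0, 48)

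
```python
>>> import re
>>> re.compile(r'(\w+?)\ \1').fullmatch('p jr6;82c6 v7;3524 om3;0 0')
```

None

After group 1 captures some text, `\1` only succeeds where that same text appears again.
`re.fullmatch` is like wrapping the pattern in `^…$` (in single-line mode).
Here the string isn't matched end-to-end, so the call returns None.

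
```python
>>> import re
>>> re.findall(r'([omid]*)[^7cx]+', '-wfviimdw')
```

Pattern: zero or more of one of [omid] (captured); then one or more of any character except [7cx].
Walking the string: at [0:9] match '-wfviimdw', group 1 = ''.
`findall` collects group 1 from the one match (1 total).

['']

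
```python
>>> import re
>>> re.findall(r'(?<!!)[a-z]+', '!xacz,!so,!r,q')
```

['acz', 'o', 'q']

A negative assertion filters positions out without eating any characters.
`findall` yields the raw match text (3 of them) because the pattern has no groups.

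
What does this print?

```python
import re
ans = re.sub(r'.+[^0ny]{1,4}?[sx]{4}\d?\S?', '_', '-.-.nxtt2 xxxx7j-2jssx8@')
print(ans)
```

_-2jssx8@

Pattern: one or more of any character, then 1 to 4 of any character except [0ny] (lazy), then exactly 4 of one of [sx]; then optionally a digit, then optionally a non-whitespace character.
Matches: at [0:16] → '-.-.nxtt2 xxxx7j'.
Each match is replaced by '_'.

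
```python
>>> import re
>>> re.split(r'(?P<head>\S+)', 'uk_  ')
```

The pattern matches one or more of a non-whitespace character (captured as 'head').
Matches to split on: at [0:3] → 'uk_'.
The group in the pattern means `split` returns the separators' captures alongside the pieces.

['', 'uk_', '  ']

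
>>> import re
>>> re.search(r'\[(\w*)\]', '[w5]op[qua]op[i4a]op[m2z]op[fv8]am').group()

'[w5]'

The match spans [0:4] → '[w5]'.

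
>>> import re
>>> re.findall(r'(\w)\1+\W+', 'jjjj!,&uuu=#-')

['j', 'u']

After group 1 captures some text, `\1` only succeeds where that same text appears again.
Scanning left to right: at [0:7] match 'jjjj!,&', group 1 = 'j'; at [7:13] match 'uuu=#-', group 1 = 'u'.
With a single group, `findall` returns only what that group captured — 2 items.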